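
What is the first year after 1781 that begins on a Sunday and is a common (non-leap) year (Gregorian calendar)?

Jan 1 advances by 2 weekdays after a leap year and by 1 after a common year.
1781: Jan 1 is Monday.
1782: Tuesday
1783: Wednesday
1784: Thursday (leap)
1785: Saturday
1786: Sunday
1786 begins on a Sunday and is a common year.

1786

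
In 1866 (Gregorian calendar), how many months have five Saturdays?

A month of length L has five Saturdays iff its first Saturday is on day ≤ L−28 (so day 1–3 in a 31-day month, 1–2 in a 30-day month, day 1 in a leap February).
Checking each month of 1866: Jan starts Mon (31d); Feb starts Thu (28d); Mar starts Thu (31d) ✓; Apr starts Sun (30d); May starts Tue (31d); Jun starts Fri (30d) ✓; Jul starts Sun (31d); Aug starts Wed (31d); Sep starts Sat (30d) ✓; Oct starts Mon (31d); Nov starts Thu (30d); Dec starts Sat (31d) ✓.
Five-Saturday months: March, June, September, December → 4.

4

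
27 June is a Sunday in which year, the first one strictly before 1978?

1976

From one year to the next, a fixed date's weekday advances by 1, or by 2 when a Feb 29 lies between the two dates.
1978: June 27 is Tuesday.
1977: Monday (−1)
1976: Sunday (−1)
27 June falls on a Sunday in 1976.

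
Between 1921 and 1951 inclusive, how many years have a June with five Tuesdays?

8

June has 30 days; it has five Tuesdays when Tuesday falls among the first (month-length − 28) days — i.e. when June 1 is one of Tuesday/Monday.
June 1 by year: 1921:Wed 1922:Thu 1923:Fri 1924:Sun 1925:Mon✓ 1926:Tue✓ 1927:Wed 1928:Fri 1929:Sat 1930:Sun 1931:Mon✓ 1932:Wed 1933:Thu 1934:Fri 1935:Sat 1936:Mon✓ 1937:Tue✓ 1938:Wed 1939:Thu 1940:Sat 1941:Sun 1942:Mon✓ 1943:Tue✓ 1944:Thu 1945:Fri 1946:Sat 1947:Sun 1948:Tue✓ 1949:Wed 1950:Thu 1951:Fri
Years with five Tuesdays: 1925, 1926, 1931, 1936, 1937, 1942, 1943, 1948 → 8.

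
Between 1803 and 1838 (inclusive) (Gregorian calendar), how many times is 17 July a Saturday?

Track 17 July's weekday year by year (advancing +1, or +2 across a Feb 29):
  1803: Sun  1804: Tue (+2)  1805: Wed (+1)  1806: Thu (+1)  1807: Fri (+1)
  1808: Sun (+2)  1809: Mon (+1)  1810: Tue (+1)  1811: Wed (+1)  1812: Fri (+2)
  1813: Sat (+1) ✓  1814: Sun (+1)  1815: Mon (+1)  1816: Wed (+2)  … (8 more years) …
  1825: Sun (+1)  1826: Mon (+1)  1827: Tue (+1)  1828: Thu (+2)  1829: Fri (+1)
  1830: Sat (+1) ✓  1831: Sun (+1)  1832: Tue (+2)  1833: Wed (+1)  1834: Thu (+1)
  1835: Fri (+1)  1836: Sun (+2)  1837: Mon (+1)  1838: Tue (+1)
Saturday years: 1813, 1819, 1824, 1830 — 4 in total.

4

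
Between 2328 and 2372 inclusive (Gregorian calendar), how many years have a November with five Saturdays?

November has 30 days; it has five Saturdays when Saturday falls among the first (month-length − 28) days — i.e. when November 1 is one of Saturday/Friday.
November 1 by year: 2328:Thu 2329:Fri✓ 2330:Sat✓ 2331:Sun 2332:Tue 2333:Wed 2334:Thu 2335:Fri✓ 2336:Sun 2337:Mon 2338:Tue 2339:Wed 2340:Fri✓ 2341:Sat✓ 2342:Sun …(15 more)… 2358:Sat✓ 2359:Sun 2360:Tue 2361:Wed 2362:Thu 2363:Fri✓ 2364:Sun 2365:Mon 2366:Tue 2367:Wed 2368:Fri✓ 2369:Sat✓ 2370:Sun 2371:Mon 2372:Wed
Years with five Saturdays: 2329, 2330, 2335, 2340, 2341, 2346, 2347, 2352, 2357, 2358, 2363, 2368, 2369 → 13.

13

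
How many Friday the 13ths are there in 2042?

Check the 13th of each month of 2042: Jan 13: Mon, Feb 13: Thu, Mar 13: Thu, Apr 13: Sun, May 13: Tue, Jun 13: Fri, Jul 13: Sun, Aug 13: Wed, Sep 13: Sat, Oct 13: Mon, Nov 13: Thu, Dec 13: Sat.
Friday occurs in June — 1 month.

1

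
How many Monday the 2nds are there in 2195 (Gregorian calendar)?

3

Check the 2nd of each month of 2195: Jan 2: Fri, Feb 2: Mon, Mar 2: Mon, Apr 2: Thu, May 2: Sat, Jun 2: Tue, Jul 2: Thu, Aug 2: Sun, Sep 2: Wed, Oct 2: Fri, Nov 2: Mon, Dec 2: Wed.
Monday occurs in February, March, November — 3 months.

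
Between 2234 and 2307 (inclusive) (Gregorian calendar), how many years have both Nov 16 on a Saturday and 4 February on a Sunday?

Check each year's weekday for Nov 16 and 4 February:
  2234: Sun/Tue  2235: Mon/Wed  2236: Wed/Thu  2237: Thu/Sat  2238: Fri/Sun  2239: Sat/Mon  2240: Mon/Tue  2241: Tue/Thu  2242: Wed/Fri  2243: Thu/Sat  2244: Sat/Sun ✓  2245: Sun/Tue  2246: Mon/Wed  2247: Tue/Thu  …(46 more)…  2294: Fri/Sun  2295: Sat/Mon  2296: Mon/Tue  2297: Tue/Thu  2298: Wed/Fri  2299: Thu/Sat  2300: Fri/Sun  2301: Sat/Mon  2302: Sun/Tue  2303: Mon/Wed  2304: Wed/Thu  2305: Thu/Sat  2306: Fri/Sun  2307: Sat/Mon
Both conditions hold in: 2244, 2272 — 2.

2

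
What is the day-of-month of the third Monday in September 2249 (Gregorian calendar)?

September 1, 2249 is a Saturday, so the first Monday is the 3rd.
The third Monday is 3 + 14 = 17.

17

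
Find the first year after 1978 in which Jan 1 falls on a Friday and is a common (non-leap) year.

1982

Jan 1 advances by 2 weekdays after a leap year and by 1 after a common year.
1978: Jan 1 is Sunday.
1979: Monday
1980: Tuesday (leap)
1981: Thursday
1982: Friday
1982 begins on a Friday and is a common year.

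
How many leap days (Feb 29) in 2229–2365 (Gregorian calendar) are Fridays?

4

Leap years in 2229–2365: 33 of them.
Feb 29 weekday advances by 5 (mod 7) from one leap year to the next four years later (or differs when a century non-leap intervenes).
Leap-day weekdays: 2232:Wed 2236:Mon 2240:Sat 2244:Thu 2248:Tue 2252:Sun 2256:Fri✓ 2260:Wed 2264:Mon 2268:Sat 2272:Thu 2276:Tue 2280:Sun …(7 more)… 2316:Tue 2320:Sun 2324:Fri✓ 2328:Wed 2332:Mon 2336:Sat 2340:Thu 2344:Tue 2348:Sun 2352:Fri✓ 2356:Wed 2360:Mon 2364:Sat
Friday: 2256, 2284, 2324, 2352 → 4.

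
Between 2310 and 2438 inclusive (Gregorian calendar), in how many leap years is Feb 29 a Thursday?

Leap years in 2310–2438: 32 of them.
Feb 29 weekday advances by 5 (mod 7) from one leap year to the next four years later (or differs when a century non-leap intervenes).
Leap-day weekdays: 2312:Thu✓ 2316:Tue 2320:Sun 2324:Fri 2328:Wed 2332:Mon 2336:Sat 2340:Thu✓ 2344:Tue 2348:Sun 2352:Fri 2356:Wed 2360:Mon …(6 more)… 2388:Mon 2392:Sat 2396:Thu✓ 2400:Tue 2404:Sun 2408:Fri 2412:Wed 2416:Mon 2420:Sat 2424:Thu✓ 2428:Tue 2432:Sun 2436:Fri
Thursday: 2312, 2340, 2368, 2396, 2424 → 5.

5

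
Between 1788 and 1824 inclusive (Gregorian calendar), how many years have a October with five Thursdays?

October has 31 days; it has five Thursdays when Thursday falls among the first (month-length − 28) days — i.e. when October 1 is one of Thursday/Wednesday/Tuesday.
October 1 by year: 1788:Wed✓ 1789:Thu✓ 1790:Fri 1791:Sat 1792:Mon 1793:Tue✓ 1794:Wed✓ 1795:Thu✓ 1796:Sat 1797:Sun 1798:Mon 1799:Tue✓ 1800:Wed✓ 1801:Thu✓ 1802:Fri …(7 more)… 1810:Mon 1811:Tue✓ 1812:Thu✓ 1813:Fri 1814:Sat 1815:Sun 1816:Tue✓ 1817:Wed✓ 1818:Thu✓ 1819:Fri 1820:Sun 1821:Mon 1822:Tue✓ 1823:Wed✓ 1824:Fri
Years with five Thursdays: 1788, 1789, 1793, 1794, 1795, 1799, 1800, 1801, 1805, 1806, 1807, 1811, 1812, 1816, 1817, 1818, 1822, 1823 → 18.

18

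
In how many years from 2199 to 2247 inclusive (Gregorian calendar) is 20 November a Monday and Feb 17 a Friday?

Check each year's weekday for 20 November and Feb 17:
  2199: Wed/Sun  2200: Thu/Mon  2201: Fri/Tue  2202: Sat/Wed  2203: Sun/Thu  2204: Tue/Fri  2205: Wed/Sun  2206: Thu/Mon  2207: Fri/Tue  2208: Sun/Wed  2209: Mon/Fri ✓  2210: Tue/Sat  2211: Wed/Sun  2212: Fri/Mon  …(21 more)…  2234: Thu/Mon  2235: Fri/Tue  2236: Sun/Wed  2237: Mon/Fri ✓  2238: Tue/Sat  2239: Wed/Sun  2240: Fri/Mon  2241: Sat/Wed  2242: Sun/Thu  2243: Mon/Fri ✓  2244: Wed/Sat  2245: Thu/Mon  2246: Fri/Tue  2247: Sat/Wed
Both conditions hold in: 2209, 2215, 2226, 2237, 2243 — 5.

5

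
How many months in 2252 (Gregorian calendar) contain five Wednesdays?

4

A month of length L has five Wednesdays iff its first Wednesday is on day ≤ L−28 (so day 1–3 in a 31-day month, 1–2 in a 30-day month, day 1 in a leap February).
Checking each month of 2252: Jan starts Thu (31d); Feb starts Sun (29d); Mar starts Mon (31d) ✓; Apr starts Thu (30d); May starts Sat (31d); Jun starts Tue (30d) ✓; Jul starts Thu (31d); Aug starts Sun (31d); Sep starts Wed (30d) ✓; Oct starts Fri (31d); Nov starts Mon (30d); Dec starts Wed (31d) ✓.
Five-Wednesday months: March, June, September, December → 4.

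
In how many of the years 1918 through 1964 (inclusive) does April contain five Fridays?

13

April has 30 days; it has five Fridays when Friday falls among the first (month-length − 28) days — i.e. when April 1 is one of Friday/Thursday.
April 1 by year: 1918:Mon 1919:Tue 1920:Thu✓ 1921:Fri✓ 1922:Sat 1923:Sun 1924:Tue 1925:Wed 1926:Thu✓ 1927:Fri✓ 1928:Sun 1929:Mon 1930:Tue 1931:Wed 1932:Fri✓ …(17 more)… 1950:Sat 1951:Sun 1952:Tue 1953:Wed 1954:Thu✓ 1955:Fri✓ 1956:Sun 1957:Mon 1958:Tue 1959:Wed 1960:Fri✓ 1961:Sat 1962:Sun 1963:Mon 1964:Wed
Years with five Fridays: 1920, 1921, 1926, 1927, 1932, 1937, 1938, 1943, 1948, 1949, 1954, 1955, 1960 → 13.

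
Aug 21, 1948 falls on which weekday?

January 1, 1948 is a Thursday.
August 21 is day 234 of the year, i.e. 233 days after Jan 1.
233 mod 7 = 2, so advance 2 weekdays from Thursday: Saturday.

Saturday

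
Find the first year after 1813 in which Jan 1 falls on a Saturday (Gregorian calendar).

Jan 1 advances by 2 weekdays after a leap year and by 1 after a common year.
1813: Jan 1 is Friday.
1814: Saturday
1814 begins on a Saturday

1814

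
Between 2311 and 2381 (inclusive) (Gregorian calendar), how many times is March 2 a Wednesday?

Track March 2's weekday year by year (advancing +1, or +2 across a Feb 29):
  2311: Thu  2312: Sat (+2)  2313: Sun (+1)  2314: Mon (+1)  2315: Tue (+1)
  2316: Thu (+2)  2317: Fri (+1)  2318: Sat (+1)  2319: Sun (+1)  2320: Tue (+2)
  2321: Wed (+1) ✓  2322: Thu (+1)  2323: Fri (+1)  2324: Sun (+2)  … (43 more years) …
  2368: Sat (+2)  2369: Sun (+1)  2370: Mon (+1)  2371: Tue (+1)  2372: Thu (+2)
  2373: Fri (+1)  2374: Sat (+1)  2375: Sun (+1)  2376: Tue (+2)  2377: Wed (+1) ✓
  2378: Thu (+1)  2379: Fri (+1)  2380: Sun (+2)  2381: Mon (+1)
Wednesday years: 2321, 2327, 2332, 2338, 2349, 2355, 2360, 2366, 2377 — 9 in total.

9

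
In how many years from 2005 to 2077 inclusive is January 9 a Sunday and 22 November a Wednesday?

Check each year's weekday for January 9 and 22 November:
  2005: Sun/Tue  2006: Mon/Wed  2007: Tue/Thu  2008: Wed/Sat  2009: Fri/Sun  2010: Sat/Mon  2011: Sun/Tue  2012: Mon/Thu  2013: Wed/Fri  2014: Thu/Sat  2015: Fri/Sun  2016: Sat/Tue  2017: Mon/Wed  2018: Tue/Thu  …(45 more)…  2064: Wed/Sat  2065: Fri/Sun  2066: Sat/Mon  2067: Sun/Tue  2068: Mon/Thu  2069: Wed/Fri  2070: Thu/Sat  2071: Fri/Sun  2072: Sat/Tue  2073: Mon/Wed  2074: Tue/Thu  2075: Wed/Fri  2076: Thu/Sun  2077: Sat/Mon
Both conditions hold in: 2028, 2056 — 2.

2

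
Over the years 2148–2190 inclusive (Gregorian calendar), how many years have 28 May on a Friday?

Track 28 May's weekday year by year (advancing +1, or +2 across a Feb 29):
  2148: Tue  2149: Wed (+1)  2150: Thu (+1)  2151: Fri (+1) ✓  2152: Sun (+2)
  2153: Mon (+1)  2154: Tue (+1)  2155: Wed (+1)  2156: Fri (+2) ✓  2157: Sat (+1)
  2158: Sun (+1)  2159: Mon (+1)  2160: Wed (+2)  2161: Thu (+1)  … (15 more years) …
  2177: Wed (+1)  2178: Thu (+1)  2179: Fri (+1) ✓  2180: Sun (+2)  2181: Mon (+1)
  2182: Tue (+1)  2183: Wed (+1)  2184: Fri (+2) ✓  2185: Sat (+1)  2186: Sun (+1)
  2187: Mon (+1)  2188: Wed (+2)  2189: Thu (+1)  2190: Fri (+1) ✓
Friday years: 2151, 2156, 2162, 2173, 2179, 2184, 2190 — 7 in total.

7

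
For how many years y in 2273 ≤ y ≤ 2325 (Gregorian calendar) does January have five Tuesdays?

23

January has 31 days; it has five Tuesdays when Tuesday falls among the first (month-length − 28) days — i.e. when January 1 is one of Tuesday/Monday/Sunday.
January 1 by year: 2273:Wed 2274:Thu 2275:Fri 2276:Sat 2277:Mon✓ 2278:Tue✓ 2279:Wed 2280:Thu 2281:Sat 2282:Sun✓ 2283:Mon✓ 2284:Tue✓ 2285:Thu 2286:Fri 2287:Sat …(23 more)… 2311:Sun✓ 2312:Mon✓ 2313:Wed 2314:Thu 2315:Fri 2316:Sat 2317:Mon✓ 2318:Tue✓ 2319:Wed 2320:Thu 2321:Sat 2322:Sun✓ 2323:Mon✓ 2324:Tue✓ 2325:Thu
Years with five Tuesdays: 2277, 2278, 2282, 2283, 2284, 2288, 2289, 2293, 2294, 2295, 2299, 2300, 2301, 2305, 2306, 2307, 2311, 2312, 2317, 2318, 2322, 2323, 2324 → 23.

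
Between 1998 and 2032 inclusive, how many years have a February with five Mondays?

February has 28 days (29 in leap years); it has five Mondays when Monday falls among the first (month-length − 28) days — i.e. when February 1 is Monday in a leap year (never in a common year).
February 1 by year: 1998:Sun 1999:Mon 2000:Tue 2001:Thu 2002:Fri 2003:Sat 2004:Sun 2005:Tue 2006:Wed 2007:Thu 2008:Fri 2009:Sun 2010:Mon 2011:Tue 2012:Wed …(5 more)… 2018:Thu 2019:Fri 2020:Sat 2021:Mon 2022:Tue 2023:Wed 2024:Thu 2025:Sat 2026:Sun 2027:Mon 2028:Tue 2029:Thu 2030:Fri 2031:Sat 2032:Sun
Years with five Mondays: 2016 → 1.

1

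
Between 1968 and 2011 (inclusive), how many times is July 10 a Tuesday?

Track July 10's weekday year by year (advancing +1, or +2 across a Feb 29):
  1968: Wed  1969: Thu (+1)  1970: Fri (+1)  1971: Sat (+1)  1972: Mon (+2)
  1973: Tue (+1) ✓  1974: Wed (+1)  1975: Thu (+1)  1976: Sat (+2)  1977: Sun (+1)
  1978: Mon (+1)  1979: Tue (+1) ✓  1980: Thu (+2)  1981: Fri (+1)  … (16 more years) …
  1998: Fri (+1)  1999: Sat (+1)  2000: Mon (+2)  2001: Tue (+1) ✓  2002: Wed (+1)
  2003: Thu (+1)  2004: Sat (+2)  2005: Sun (+1)  2006: Mon (+1)  2007: Tue (+1) ✓
  2008: Thu (+2)  2009: Fri (+1)  2010: Sat (+1)  2011: Sun (+1)
Tuesday years: 1973, 1979, 1984, 1990, 2001, 2007 — 6 in total.

6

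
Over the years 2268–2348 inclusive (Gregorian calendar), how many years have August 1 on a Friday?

Track August 1's weekday year by year (advancing +1, or +2 across a Feb 29):
  2268: Sat  2269: Sun (+1)  2270: Mon (+1)  2271: Tue (+1)  2272: Thu (+2)
  2273: Fri (+1) ✓  2274: Sat (+1)  2275: Sun (+1)  2276: Tue (+2)  2277: Wed (+1)
  2278: Thu (+1)  2279: Fri (+1) ✓  2280: Sun (+2)  2281: Mon (+1)  … (53 more years) …
  2335: Thu (+1)  2336: Sat (+2)  2337: Sun (+1)  2338: Mon (+1)  2339: Tue (+1)
  2340: Thu (+2)  2341: Fri (+1) ✓  2342: Sat (+1)  2343: Sun (+1)  2344: Tue (+2)
  2345: Wed (+1)  2346: Thu (+1)  2347: Fri (+1) ✓  2348: Sun (+2)
Friday years: 2273, 2279, 2284, 2290, 2302, 2313, 2319, 2324, 2330, 2341, 2347 — 11 in total.

11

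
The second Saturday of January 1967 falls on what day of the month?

January 1, 1967 is a Sunday, so the first Saturday is the 7th.
The second Saturday is 7 + 7 = 14.

14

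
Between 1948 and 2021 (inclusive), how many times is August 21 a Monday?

Track August 21's weekday year by year (advancing +1, or +2 across a Feb 29):
  1948: Sat  1949: Sun (+1)  1950: Mon (+1) ✓  1951: Tue (+1)  1952: Thu (+2)
  1953: Fri (+1)  1954: Sat (+1)  1955: Sun (+1)  1956: Tue (+2)  1957: Wed (+1)
  1958: Thu (+1)  1959: Fri (+1)  1960: Sun (+2)  1961: Mon (+1) ✓  … (46 more years) …
  2008: Thu (+2)  2009: Fri (+1)  2010: Sat (+1)  2011: Sun (+1)  2012: Tue (+2)
  2013: Wed (+1)  2014: Thu (+1)  2015: Fri (+1)  2016: Sun (+2)  2017: Mon (+1) ✓
  2018: Tue (+1)  2019: Wed (+1)  2020: Fri (+2)  2021: Sat (+1)
Monday years: 1950, 1961, 1967, 1972, 1978, 1989, 1995, 2000, 2006, 2017 — 10 in total.

10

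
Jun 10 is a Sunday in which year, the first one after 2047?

2057

From one year to the next, a fixed date's weekday advances by 1, or by 2 when a Feb 29 lies between the two dates.
2047: June 10 is Monday.
2048: Wednesday (+2)
2049: Thursday (+1)
2050: Friday (+1)
2051: Saturday (+1)
2052: Monday (+2)
2053: Tuesday (+1)
2054: Wednesday (+1)
2055: Thursday (+1)
2056: Saturday (+2)
2057: Sunday (+1)
Jun 10 falls on a Sunday in 2057.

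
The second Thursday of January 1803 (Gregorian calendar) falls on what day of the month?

January 1, 1803 is a Saturday, so the first Thursday is the 6th.
The second Thursday is 6 + 7 = 13.

13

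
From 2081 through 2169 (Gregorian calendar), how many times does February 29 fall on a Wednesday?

4

Leap years in 2081–2169: 21 of them.
Feb 29 weekday advances by 5 (mod 7) from one leap year to the next four years later (or differs when a century non-leap intervenes).
Leap-day weekdays: 2084:Tue 2088:Sun 2092:Fri 2096:Wed✓ 2104:Fri 2108:Wed✓ 2112:Mon 2116:Sat 2120:Thu 2124:Tue 2128:Sun 2132:Fri 2136:Wed✓ 2140:Mon 2144:Sat 2148:Thu 2152:Tue 2156:Sun 2160:Fri 2164:Wed✓ 2168:Mon
Wednesday: 2096, 2108, 2136, 2164 → 4.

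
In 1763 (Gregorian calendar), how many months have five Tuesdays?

4

A month of length L has five Tuesdays iff its first Tuesday is on day ≤ L−28 (so day 1–3 in a 31-day month, 1–2 in a 30-day month, day 1 in a leap February).
Checking each month of 1763: Jan starts Sat (31d); Feb starts Tue (28d); Mar starts Tue (31d) ✓; Apr starts Fri (30d); May starts Sun (31d) ✓; Jun starts Wed (30d); Jul starts Fri (31d); Aug starts Mon (31d) ✓; Sep starts Thu (30d); Oct starts Sat (31d); Nov starts Tue (30d) ✓; Dec starts Thu (31d).
Five-Tuesday months: March, May, August, November → 4.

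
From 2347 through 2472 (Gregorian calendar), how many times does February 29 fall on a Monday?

5

Leap years in 2347–2472: 32 of them.
Feb 29 weekday advances by 5 (mod 7) from one leap year to the next four years later (or differs when a century non-leap intervenes).
Leap-day weekdays: 2348:Sun 2352:Fri 2356:Wed 2360:Mon✓ 2364:Sat 2368:Thu 2372:Tue 2376:Sun 2380:Fri 2384:Wed 2388:Mon✓ 2392:Sat 2396:Thu …(6 more)… 2424:Thu 2428:Tue 2432:Sun 2436:Fri 2440:Wed 2444:Mon✓ 2448:Sat 2452:Thu 2456:Tue 2460:Sun 2464:Fri 2468:Wed 2472:Mon✓
Monday: 2360, 2388, 2416, 2444, 2472 → 5.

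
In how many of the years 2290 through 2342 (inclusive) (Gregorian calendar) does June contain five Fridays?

15

June has 30 days; it has five Fridays when Friday falls among the first (month-length − 28) days — i.e. when June 1 is one of Friday/Thursday.
June 1 by year: 2290:Sun 2291:Mon 2292:Wed 2293:Thu✓ 2294:Fri✓ 2295:Sat 2296:Mon 2297:Tue 2298:Wed 2299:Thu✓ 2300:Fri✓ 2301:Sat 2302:Sun 2303:Mon 2304:Wed …(23 more)… 2328:Fri✓ 2329:Sat 2330:Sun 2331:Mon 2332:Wed 2333:Thu✓ 2334:Fri✓ 2335:Sat 2336:Mon 2337:Tue 2338:Wed 2339:Thu✓ 2340:Sat 2341:Sun 2342:Mon
Years with five Fridays: 2293, 2294, 2299, 2300, 2305, 2306, 2311, 2316, 2317, 2322, 2323, 2328, 2333, 2334, 2339 → 15.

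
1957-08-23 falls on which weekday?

Friday

January 1, 1957 is a Tuesday.
August 23 is day 235 of the year, i.e. 234 days after Jan 1.
234 mod 7 = 3, so advance 3 weekdays from Tuesday: Friday.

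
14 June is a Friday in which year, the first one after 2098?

2109

From one year to the next, a fixed date's weekday advances by 1, or by 2 when a Feb 29 lies between the two dates.
2098: June 14 is Saturday.
2099: Sunday (+1)
2100: Monday (+1)
2101: Tuesday (+1)
2102: Wednesday (+1)
2103: Thursday (+1)
2104: Saturday (+2)
2105: Sunday (+1)
2106: Monday (+1)
2107: Tuesday (+1)
2108: Thursday (+2)
2109: Friday (+1)
14 June falls on a Friday in 2109.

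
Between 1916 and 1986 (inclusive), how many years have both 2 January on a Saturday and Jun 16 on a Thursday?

Check each year's weekday for 2 January and Jun 16:
  1916: Sun/Fri  1917: Tue/Sat  1918: Wed/Sun  1919: Thu/Mon  1920: Fri/Wed  1921: Sun/Thu  1922: Mon/Fri  1923: Tue/Sat  1924: Wed/Mon  1925: Fri/Tue  1926: Sat/Wed  1927: Sun/Thu  1928: Mon/Sat  1929: Wed/Sun  …(43 more)…  1973: Tue/Sat  1974: Wed/Sun  1975: Thu/Mon  1976: Fri/Wed  1977: Sun/Thu  1978: Mon/Fri  1979: Tue/Sat  1980: Wed/Mon  1981: Fri/Tue  1982: Sat/Wed  1983: Sun/Thu  1984: Mon/Sat  1985: Wed/Sun  1986: Thu/Mon
Both conditions hold in: 1932, 1960 — 2.

2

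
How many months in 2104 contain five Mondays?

A month of length L has five Mondays iff its first Monday is on day ≤ L−28 (so day 1–3 in a 31-day month, 1–2 in a 30-day month, day 1 in a leap February).
Checking each month of 2104: Jan starts Tue (31d); Feb starts Fri (29d); Mar starts Sat (31d) ✓; Apr starts Tue (30d); May starts Thu (31d); Jun starts Sun (30d) ✓; Jul starts Tue (31d); Aug starts Fri (31d); Sep starts Mon (30d) ✓; Oct starts Wed (31d); Nov starts Sat (30d); Dec starts Mon (31d) ✓.
Five-Monday months: March, June, September, December → 4.

4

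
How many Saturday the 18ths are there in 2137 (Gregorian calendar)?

1

Check the 18th of each month of 2137: Jan 18: Fri, Feb 18: Mon, Mar 18: Mon, Apr 18: Thu, May 18: Sat, Jun 18: Tue, Jul 18: Thu, Aug 18: Sun, Sep 18: Wed, Oct 18: Fri, Nov 18: Mon, Dec 18: Wed.
Saturday occurs in May — 1 month.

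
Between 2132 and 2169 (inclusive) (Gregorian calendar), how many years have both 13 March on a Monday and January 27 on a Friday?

4

Check each year's weekday for 13 March and January 27:
  2132: Thu/Sun  2133: Fri/Tue  2134: Sat/Wed  2135: Sun/Thu  2136: Tue/Fri  2137: Wed/Sun  2138: Thu/Mon  2139: Fri/Tue  2140: Sun/Wed  2141: Mon/Fri ✓  2142: Tue/Sat  2143: Wed/Sun  2144: Fri/Mon  2145: Sat/Wed  …(10 more)…  2156: Sat/Tue  2157: Sun/Thu  2158: Mon/Fri ✓  2159: Tue/Sat  2160: Thu/Sun  2161: Fri/Tue  2162: Sat/Wed  2163: Sun/Thu  2164: Tue/Fri  2165: Wed/Sun  2166: Thu/Mon  2167: Fri/Tue  2168: Sun/Wed  2169: Mon/Fri ✓
Both conditions hold in: 2141, 2147, 2158, 2169 — 4.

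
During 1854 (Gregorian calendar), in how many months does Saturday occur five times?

A month of length L has five Saturdays iff its first Saturday is on day ≤ L−28 (so day 1–3 in a 31-day month, 1–2 in a 30-day month, day 1 in a leap February).
Checking each month of 1854: Jan starts Sun (31d); Feb starts Wed (28d); Mar starts Wed (31d); Apr starts Sat (30d) ✓; May starts Mon (31d); Jun starts Thu (30d); Jul starts Sat (31d) ✓; Aug starts Tue (31d); Sep starts Fri (30d) ✓; Oct starts Sun (31d); Nov starts Wed (30d); Dec starts Fri (31d) ✓.
Five-Saturday months: April, July, September, December → 4.

4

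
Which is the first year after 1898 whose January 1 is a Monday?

Jan 1 advances by 2 weekdays after a leap year and by 1 after a common year.
1898: Jan 1 is Saturday.
1899: Sunday
1900: Monday
1900 begins on a Monday

1900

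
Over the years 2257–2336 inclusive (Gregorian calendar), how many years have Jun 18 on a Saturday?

12

Track Jun 18's weekday year by year (advancing +1, or +2 across a Feb 29):
  2257: Thu  2258: Fri (+1)  2259: Sat (+1) ✓  2260: Mon (+2)  2261: Tue (+1)
  2262: Wed (+1)  2263: Thu (+1)  2264: Sat (+2) ✓  2265: Sun (+1)  2266: Mon (+1)
  2267: Tue (+1)  2268: Thu (+2)  2269: Fri (+1)  2270: Sat (+1) ✓  … (52 more years) …
  2323: Mon (+1)  2324: Wed (+2)  2325: Thu (+1)  2326: Fri (+1)  2327: Sat (+1) ✓
  2328: Mon (+2)  2329: Tue (+1)  2330: Wed (+1)  2331: Thu (+1)  2332: Sat (+2) ✓
  2333: Sun (+1)  2334: Mon (+1)  2335: Tue (+1)  2336: Thu (+2)
Saturday years: 2259, 2264, 2270, 2281, 2287, 2292, 2298, 2304, 2310, 2321, 2327, 2332 — 12 in total.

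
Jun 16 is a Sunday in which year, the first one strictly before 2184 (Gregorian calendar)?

2182

From one year to the next, a fixed date's weekday advances by 1, or by 2 when a Feb 29 lies between the two dates.
2184: June 16 is Wednesday.
2183: Monday (−2)
2182: Sunday (−1)
Jun 16 falls on a Sunday in 2182.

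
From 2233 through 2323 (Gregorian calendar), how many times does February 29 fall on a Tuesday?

3

Leap years in 2233–2323: 21 of them.
Feb 29 weekday advances by 5 (mod 7) from one leap year to the next four years later (or differs when a century non-leap intervenes).
Leap-day weekdays: 2236:Mon 2240:Sat 2244:Thu 2248:Tue✓ 2252:Sun 2256:Fri 2260:Wed 2264:Mon 2268:Sat 2272:Thu 2276:Tue✓ 2280:Sun 2284:Fri 2288:Wed 2292:Mon 2296:Sat 2304:Mon 2308:Sat 2312:Thu 2316:Tue✓ 2320:Sun
Tuesday: 2248, 2276, 2316 → 3.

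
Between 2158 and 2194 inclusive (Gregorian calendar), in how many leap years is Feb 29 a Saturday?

Leap years in 2158–2194: 9 of them.
Feb 29 weekday advances by 5 (mod 7) from one leap year to the next four years later (or differs when a century non-leap intervenes).
Leap-day weekdays: 2160:Fri 2164:Wed 2168:Mon 2172:Sat✓ 2176:Thu 2180:Tue 2184:Sun 2188:Fri 2192:Wed
Saturday: 2172 → 1.

1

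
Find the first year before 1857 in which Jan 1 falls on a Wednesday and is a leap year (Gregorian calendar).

Jan 1 advances by 2 weekdays after a leap year and by 1 after a common year.
1857: Jan 1 is Thursday.
1856: Tuesday (leap)
1855: Monday
1854: Sunday
1853: Saturday
1852: Thursday (leap)
1851: Wednesday
1850: Tuesday
1849: Monday
1848: Saturday (leap)
1847: Friday
1846: Thursday
1845: Wednesday
1844: Monday (leap)
1843: Sunday
1842: Saturday
1841: Friday
1840: Wednesday (leap)
1840 begins on a Wednesday and is a leap year.

1840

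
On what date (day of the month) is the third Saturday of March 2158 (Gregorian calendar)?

18

March 1, 2158 is a Wednesday, so the first Saturday is the 4th.
The third Saturday is 4 + 14 = 18.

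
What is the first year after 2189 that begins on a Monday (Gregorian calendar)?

2198

Jan 1 advances by 2 weekdays after a leap year and by 1 after a common year.
2189: Jan 1 is Thursday.
2190: Friday
2191: Saturday
2192: Sunday (leap)
2193: Tuesday
2194: Wednesday
2195: Thursday
2196: Friday (leap)
2197: Sunday
2198: Monday
2198 begins on a Monday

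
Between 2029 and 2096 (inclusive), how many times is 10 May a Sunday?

Track 10 May's weekday year by year (advancing +1, or +2 across a Feb 29):
  2029: Thu  2030: Fri (+1)  2031: Sat (+1)  2032: Mon (+2)  2033: Tue (+1)
  2034: Wed (+1)  2035: Thu (+1)  2036: Sat (+2)  2037: Sun (+1) ✓  2038: Mon (+1)
  2039: Tue (+1)  2040: Thu (+2)  2041: Fri (+1)  2042: Sat (+1)  … (40 more years) …
  2083: Mon (+1)  2084: Wed (+2)  2085: Thu (+1)  2086: Fri (+1)  2087: Sat (+1)
  2088: Mon (+2)  2089: Tue (+1)  2090: Wed (+1)  2091: Thu (+1)  2092: Sat (+2)
  2093: Sun (+1) ✓  2094: Mon (+1)  2095: Tue (+1)  2096: Thu (+2)
Sunday years: 2037, 2043, 2048, 2054, 2065, 2071, 2076, 2082, 2093 — 9 in total.

9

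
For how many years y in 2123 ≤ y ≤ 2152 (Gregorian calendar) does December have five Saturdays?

December has 31 days; it has five Saturdays when Saturday falls among the first (month-length − 28) days — i.e. when December 1 is one of Saturday/Friday/Thursday.
December 1 by year: 2123:Wed 2124:Fri✓ 2125:Sat✓ 2126:Sun 2127:Mon 2128:Wed 2129:Thu✓ 2130:Fri✓ 2131:Sat✓ 2132:Mon 2133:Tue 2134:Wed 2135:Thu✓ 2136:Sat✓ 2137:Sun 2138:Mon 2139:Tue 2140:Thu✓ 2141:Fri✓ 2142:Sat✓ 2143:Sun 2144:Tue 2145:Wed 2146:Thu✓ 2147:Fri✓ 2148:Sun 2149:Mon 2150:Tue 2151:Wed 2152:Fri✓
Years with five Saturdays: 2124, 2125, 2129, 2130, 2131, 2135, 2136, 2140, 2141, 2142, 2146, 2147, 2152 → 13.

13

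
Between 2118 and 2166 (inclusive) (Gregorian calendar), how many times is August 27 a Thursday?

6

Track August 27's weekday year by year (advancing +1, or +2 across a Feb 29):
  2118: Sat  2119: Sun (+1)  2120: Tue (+2)  2121: Wed (+1)  2122: Thu (+1) ✓
  2123: Fri (+1)  2124: Sun (+2)  2125: Mon (+1)  2126: Tue (+1)  2127: Wed (+1)
  2128: Fri (+2)  2129: Sat (+1)  2130: Sun (+1)  2131: Mon (+1)  … (21 more years) …
  2153: Mon (+1)  2154: Tue (+1)  2155: Wed (+1)  2156: Fri (+2)  2157: Sat (+1)
  2158: Sun (+1)  2159: Mon (+1)  2160: Wed (+2)  2161: Thu (+1) ✓  2162: Fri (+1)
  2163: Sat (+1)  2164: Mon (+2)  2165: Tue (+1)  2166: Wed (+1)
Thursday years: 2122, 2133, 2139, 2144, 2150, 2161 — 6 in total.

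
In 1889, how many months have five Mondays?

4

A month of length L has five Mondays iff its first Monday is on day ≤ L−28 (so day 1–3 in a 31-day month, 1–2 in a 30-day month, day 1 in a leap February).
Checking each month of 1889: Jan starts Tue (31d); Feb starts Fri (28d); Mar starts Fri (31d); Apr starts Mon (30d) ✓; May starts Wed (31d); Jun starts Sat (30d); Jul starts Mon (31d) ✓; Aug starts Thu (31d); Sep starts Sun (30d) ✓; Oct starts Tue (31d); Nov starts Fri (30d); Dec starts Sun (31d) ✓.
Five-Monday months: April, July, September, December → 4.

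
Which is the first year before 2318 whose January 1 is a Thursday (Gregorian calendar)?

Jan 1 advances by 2 weekdays after a leap year and by 1 after a common year.
2318: Jan 1 is Tuesday.
2317: Monday
2316: Saturday (leap)
2315: Friday
2314: Thursday
2314 begins on a Thursday

2314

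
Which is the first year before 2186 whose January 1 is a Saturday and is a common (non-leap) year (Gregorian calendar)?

Jan 1 advances by 2 weekdays after a leap year and by 1 after a common year.
2186: Jan 1 is Sunday.
2185: Saturday
2185 begins on a Saturday and is a common year.

2185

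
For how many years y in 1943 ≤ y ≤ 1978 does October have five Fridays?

October has 31 days; it has five Fridays when Friday falls among the first (month-length − 28) days — i.e. when October 1 is one of Friday/Thursday/Wednesday.
October 1 by year: 1943:Fri✓ 1944:Sun 1945:Mon 1946:Tue 1947:Wed✓ 1948:Fri✓ 1949:Sat 1950:Sun 1951:Mon 1952:Wed✓ 1953:Thu✓ 1954:Fri✓ 1955:Sat 1956:Mon 1957:Tue …(6 more)… 1964:Thu✓ 1965:Fri✓ 1966:Sat 1967:Sun 1968:Tue 1969:Wed✓ 1970:Thu✓ 1971:Fri✓ 1972:Sun 1973:Mon 1974:Tue 1975:Wed✓ 1976:Fri✓ 1977:Sat 1978:Sun
Years with five Fridays: 1943, 1947, 1948, 1952, 1953, 1954, 1958, 1959, 1964, 1965, 1969, 1970, 1971, 1975, 1976 → 15.

15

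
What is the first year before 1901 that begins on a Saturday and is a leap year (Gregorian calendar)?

1876

Jan 1 advances by 2 weekdays after a leap year and by 1 after a common year.
1901: Jan 1 is Tuesday.
1900: Monday
1899: Sunday
1898: Saturday
1897: Friday
1896: Wednesday (leap)
1895: Tuesday
1894: Monday
1893: Sunday
1892: Friday (leap)
1891: Thursday
1890: Wednesday
1889: Tuesday
1888: Sunday (leap)
1887: Saturday
1886: Friday
1885: Thursday
1884: Tuesday (leap)
1883: Monday
1882: Sunday
1881: Saturday
1880: Thursday (leap)
1879: Wednesday
1878: Tuesday
1877: Monday
1876: Saturday (leap)
1876 begins on a Saturday and is a leap year.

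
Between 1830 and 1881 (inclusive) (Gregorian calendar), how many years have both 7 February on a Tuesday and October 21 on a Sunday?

2

Check each year's weekday for 7 February and October 21:
  1830: Sun/Thu  1831: Mon/Fri  1832: Tue/Sun ✓  1833: Thu/Mon  1834: Fri/Tue  1835: Sat/Wed  1836: Sun/Fri  1837: Tue/Sat  1838: Wed/Sun  1839: Thu/Mon  1840: Fri/Wed  1841: Sun/Thu  1842: Mon/Fri  1843: Tue/Sat  …(24 more)…  1868: Fri/Wed  1869: Sun/Thu  1870: Mon/Fri  1871: Tue/Sat  1872: Wed/Mon  1873: Fri/Tue  1874: Sat/Wed  1875: Sun/Thu  1876: Mon/Sat  1877: Wed/Sun  1878: Thu/Mon  1879: Fri/Tue  1880: Sat/Thu  1881: Mon/Fri
Both conditions hold in: 1832, 1860 — 2.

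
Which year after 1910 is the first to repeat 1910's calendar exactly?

Two years share a calendar iff Jan 1 falls on the same weekday and both are leap or both are common. 1910: Jan 1 is Saturday, common year.
1911: Jan 1 Sunday, common
1912: Jan 1 Monday, leap
1913: Jan 1 Wednesday, common
1914: Jan 1 Thursday, common
1915: Jan 1 Friday, common
1916: Jan 1 Saturday, leap
1917: Jan 1 Monday, common
1918: Jan 1 Tuesday, common
1919: Jan 1 Wednesday, common
1920: Jan 1 Thursday, leap
1921: Jan 1 Saturday, common
1921 matches on both conditions.

1921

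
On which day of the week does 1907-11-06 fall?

January 1, 1907 is a Tuesday.
November 6 is day 310 of the year, i.e. 309 days after Jan 1.
309 mod 7 = 1, so advance 1 weekday from Tuesday: Wednesday.

Wednesday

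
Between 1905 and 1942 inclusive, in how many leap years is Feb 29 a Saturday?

Leap years in 1905–1942: 9 of them.
Feb 29 weekday advances by 5 (mod 7) from one leap year to the next four years later (or differs when a century non-leap intervenes).
Leap-day weekdays: 1908:Sat✓ 1912:Thu 1916:Tue 1920:Sun 1924:Fri 1928:Wed 1932:Mon 1936:Sat✓ 1940:Thu
Saturday: 1908, 1936 → 2.

2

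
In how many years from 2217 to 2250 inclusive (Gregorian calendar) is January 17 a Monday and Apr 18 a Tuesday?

2

Check each year's weekday for January 17 and Apr 18:
  2217: Fri/Fri  2218: Sat/Sat  2219: Sun/Sun  2220: Mon/Tue ✓  2221: Wed/Wed  2222: Thu/Thu  2223: Fri/Fri  2224: Sat/Sun  2225: Mon/Mon  2226: Tue/Tue  2227: Wed/Wed  2228: Thu/Fri  2229: Sat/Sat  2230: Sun/Sun  …(6 more)…  2237: Tue/Tue  2238: Wed/Wed  2239: Thu/Thu  2240: Fri/Sat  2241: Sun/Sun  2242: Mon/Mon  2243: Tue/Tue  2244: Wed/Thu  2245: Fri/Fri  2246: Sat/Sat  2247: Sun/Sun  2248: Mon/Tue ✓  2249: Wed/Wed  2250: Thu/Thu
Both conditions hold in: 2220, 2248 — 2.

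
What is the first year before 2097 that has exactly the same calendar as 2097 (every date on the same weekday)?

2086

Two years share a calendar iff Jan 1 falls on the same weekday and both are leap or both are common. 2097: Jan 1 is Tuesday, common year.
2096: Jan 1 Sunday, leap
2095: Jan 1 Saturday, common
2094: Jan 1 Friday, common
2093: Jan 1 Thursday, common
2092: Jan 1 Tuesday, leap
2091: Jan 1 Monday, common
2090: Jan 1 Sunday, common
2089: Jan 1 Saturday, common
2088: Jan 1 Thursday, leap
2087: Jan 1 Wednesday, common
2086: Jan 1 Tuesday, common
2086 matches on both conditions.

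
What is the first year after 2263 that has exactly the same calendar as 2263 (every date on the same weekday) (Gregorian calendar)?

Two years share a calendar iff Jan 1 falls on the same weekday and both are leap or both are common. 2263: Jan 1 is Thursday, common year.
2264: Jan 1 Friday, leap
2265: Jan 1 Sunday, common
2266: Jan 1 Monday, common
2267: Jan 1 Tuesday, common
2268: Jan 1 Wednesday, leap
2269: Jan 1 Friday, common
2270: Jan 1 Saturday, common
2271: Jan 1 Sunday, common
2272: Jan 1 Monday, leap
2273: Jan 1 Wednesday, common
2274: Jan 1 Thursday, common
2274 matches on both conditions.

2274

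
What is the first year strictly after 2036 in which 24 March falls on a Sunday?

2041

From one year to the next, a fixed date's weekday advances by 1, or by 2 when a Feb 29 lies between the two dates.
2036: March 24 is Monday.
2037: Tuesday (+1)
2038: Wednesday (+1)
2039: Thursday (+1)
2040: Saturday (+2)
2041: Sunday (+1)
24 March falls on a Sunday in 2041.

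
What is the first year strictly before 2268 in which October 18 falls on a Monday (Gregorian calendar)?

From one year to the next, a fixed date's weekday advances by 1, or by 2 when a Feb 29 lies between the two dates.
2268: October 18 is Sunday.
2267: Friday (−2)
2266: Thursday (−1)
2265: Wednesday (−1)
2264: Tuesday (−1)
2263: Sunday (−2)
2262: Saturday (−1)
2261: Friday (−1)
2260: Thursday (−1)
2259: Tuesday (−2)
2258: Monday (−1)
October 18 falls on a Monday in 2258.

2258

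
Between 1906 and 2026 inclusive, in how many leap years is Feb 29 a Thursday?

Leap years in 1906–2026: 30 of them.
Feb 29 weekday advances by 5 (mod 7) from one leap year to the next four years later (or differs when a century non-leap intervenes).
Leap-day weekdays: 1908:Sat 1912:Thu✓ 1916:Tue 1920:Sun 1924:Fri 1928:Wed 1932:Mon 1936:Sat 1940:Thu✓ 1944:Tue 1948:Sun 1952:Fri 1956:Wed …(4 more)… 1976:Sun 1980:Fri 1984:Wed 1988:Mon 1992:Sat 1996:Thu✓ 2000:Tue 2004:Sun 2008:Fri 2012:Wed 2016:Mon 2020:Sat 2024:Thu✓
Thursday: 1912, 1940, 1968, 1996, 2024 → 5.

5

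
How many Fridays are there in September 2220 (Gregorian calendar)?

5

September 2220 has 30 days and begins on Friday.
The first Friday is September 1.
Fridays fall on 1, 8, 15, 22, 29 — that's 5.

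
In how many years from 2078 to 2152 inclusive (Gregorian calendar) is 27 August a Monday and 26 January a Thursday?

Check each year's weekday for 27 August and 26 January:
  2078: Sat/Wed  2079: Sun/Thu  2080: Tue/Fri  2081: Wed/Sun  2082: Thu/Mon  2083: Fri/Tue  2084: Sun/Wed  2085: Mon/Fri  2086: Tue/Sat  2087: Wed/Sun  2088: Fri/Mon  2089: Sat/Wed  2090: Sun/Thu  2091: Mon/Fri  …(47 more)…  2139: Thu/Mon  2140: Sat/Tue  2141: Sun/Thu  2142: Mon/Fri  2143: Tue/Sat  2144: Thu/Sun  2145: Fri/Tue  2146: Sat/Wed  2147: Sun/Thu  2148: Tue/Fri  2149: Wed/Sun  2150: Thu/Mon  2151: Fri/Tue  2152: Sun/Wed
Both conditions hold in: 2096, 2108, 2136 — 3.

3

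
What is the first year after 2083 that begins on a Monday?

Jan 1 advances by 2 weekdays after a leap year and by 1 after a common year.
2083: Jan 1 is Friday.
2084: Saturday (leap)
2085: Monday
2085 begins on a Monday

2085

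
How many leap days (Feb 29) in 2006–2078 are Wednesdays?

3

Leap years in 2006–2078: 18 of them.
Feb 29 weekday advances by 5 (mod 7) from one leap year to the next four years later (or differs when a century non-leap intervenes).
Leap-day weekdays: 2008:Fri 2012:Wed✓ 2016:Mon 2020:Sat 2024:Thu 2028:Tue 2032:Sun 2036:Fri 2040:Wed✓ 2044:Mon 2048:Sat 2052:Thu 2056:Tue 2060:Sun 2064:Fri 2068:Wed✓ 2072:Mon 2076:Sat
Wednesday: 2012, 2040, 2068 → 3.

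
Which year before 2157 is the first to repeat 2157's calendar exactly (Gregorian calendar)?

2146

Two years share a calendar iff Jan 1 falls on the same weekday and both are leap or both are common. 2157: Jan 1 is Saturday, common year.
2156: Jan 1 Thursday, leap
2155: Jan 1 Wednesday, common
2154: Jan 1 Tuesday, common
2153: Jan 1 Monday, common
2152: Jan 1 Saturday, leap
2151: Jan 1 Friday, common
2150: Jan 1 Thursday, common
2149: Jan 1 Wednesday, common
2148: Jan 1 Monday, leap
2147: Jan 1 Sunday, common
2146: Jan 1 Saturday, common
2146 matches on both conditions.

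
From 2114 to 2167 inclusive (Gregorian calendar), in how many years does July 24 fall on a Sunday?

Track July 24's weekday year by year (advancing +1, or +2 across a Feb 29):
  2114: Tue  2115: Wed (+1)  2116: Fri (+2)  2117: Sat (+1)  2118: Sun (+1) ✓
  2119: Mon (+1)  2120: Wed (+2)  2121: Thu (+1)  2122: Fri (+1)  2123: Sat (+1)
  2124: Mon (+2)  2125: Tue (+1)  2126: Wed (+1)  2127: Thu (+1)  … (26 more years) …
  2154: Wed (+1)  2155: Thu (+1)  2156: Sat (+2)  2157: Sun (+1) ✓  2158: Mon (+1)
  2159: Tue (+1)  2160: Thu (+2)  2161: Fri (+1)  2162: Sat (+1)  2163: Sun (+1) ✓
  2164: Tue (+2)  2165: Wed (+1)  2166: Thu (+1)  2167: Fri (+1)
Sunday years: 2118, 2129, 2135, 2140, 2146, 2157, 2163 — 7 in total.

7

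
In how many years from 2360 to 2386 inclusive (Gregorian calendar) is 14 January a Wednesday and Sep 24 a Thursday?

Check each year's weekday for 14 January and Sep 24:
  2360: Thu/Sat  2361: Sat/Sun  2362: Sun/Mon  2363: Mon/Tue  2364: Tue/Thu  2365: Thu/Fri  2366: Fri/Sat  2367: Sat/Sun  2368: Sun/Tue  2369: Tue/Wed  2370: Wed/Thu ✓  2371: Thu/Fri  2372: Fri/Sun  2373: Sun/Mon  2374: Mon/Tue  2375: Tue/Wed  2376: Wed/Fri  2377: Fri/Sat  2378: Sat/Sun  2379: Sun/Mon  2380: Mon/Wed  2381: Wed/Thu ✓  2382: Thu/Fri  2383: Fri/Sat  2384: Sat/Mon  2385: Mon/Tue  2386: Tue/Wed
Both conditions hold in: 2370, 2381 — 2.

2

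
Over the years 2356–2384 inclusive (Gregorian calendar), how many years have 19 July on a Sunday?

4

Track 19 July's weekday year by year (advancing +1, or +2 across a Feb 29):
  2356: Thu  2357: Fri (+1)  2358: Sat (+1)  2359: Sun (+1) ✓  2360: Tue (+2)
  2361: Wed (+1)  2362: Thu (+1)  2363: Fri (+1)  2364: Sun (+2) ✓  2365: Mon (+1)
  2366: Tue (+1)  2367: Wed (+1)  2368: Fri (+2)  2369: Sat (+1)  2370: Sun (+1) ✓
  2371: Mon (+1)  2372: Wed (+2)  2373: Thu (+1)  2374: Fri (+1)  2375: Sat (+1)
  2376: Mon (+2)  2377: Tue (+1)  2378: Wed (+1)  2379: Thu (+1)  2380: Sat (+2)
  2381: Sun (+1) ✓  2382: Mon (+1)  2383: Tue (+1)  2384: Thu (+2)
Sunday years: 2359, 2364, 2370, 2381 — 4 in total.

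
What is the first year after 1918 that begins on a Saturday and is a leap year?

Jan 1 advances by 2 weekdays after a leap year and by 1 after a common year.
1918: Jan 1 is Tuesday.
1919: Wednesday
1920: Thursday (leap)
1921: Saturday
1922: Sunday
1923: Monday
1924: Tuesday (leap)
1925: Thursday
1926: Friday
1927: Saturday
1928: Sunday (leap)
1929: Tuesday
1930: Wednesday
1931: Thursday
1932: Friday (leap)
1933: Sunday
1934: Monday
1935: Tuesday
1936: Wednesday (leap)
1937: Friday
1938: Saturday
1939: Sunday
1940: Monday (leap)
1941: Wednesday
1942: Thursday
1943: Friday
1944: Saturday (leap)
1944 begins on a Saturday and is a leap year.

1944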